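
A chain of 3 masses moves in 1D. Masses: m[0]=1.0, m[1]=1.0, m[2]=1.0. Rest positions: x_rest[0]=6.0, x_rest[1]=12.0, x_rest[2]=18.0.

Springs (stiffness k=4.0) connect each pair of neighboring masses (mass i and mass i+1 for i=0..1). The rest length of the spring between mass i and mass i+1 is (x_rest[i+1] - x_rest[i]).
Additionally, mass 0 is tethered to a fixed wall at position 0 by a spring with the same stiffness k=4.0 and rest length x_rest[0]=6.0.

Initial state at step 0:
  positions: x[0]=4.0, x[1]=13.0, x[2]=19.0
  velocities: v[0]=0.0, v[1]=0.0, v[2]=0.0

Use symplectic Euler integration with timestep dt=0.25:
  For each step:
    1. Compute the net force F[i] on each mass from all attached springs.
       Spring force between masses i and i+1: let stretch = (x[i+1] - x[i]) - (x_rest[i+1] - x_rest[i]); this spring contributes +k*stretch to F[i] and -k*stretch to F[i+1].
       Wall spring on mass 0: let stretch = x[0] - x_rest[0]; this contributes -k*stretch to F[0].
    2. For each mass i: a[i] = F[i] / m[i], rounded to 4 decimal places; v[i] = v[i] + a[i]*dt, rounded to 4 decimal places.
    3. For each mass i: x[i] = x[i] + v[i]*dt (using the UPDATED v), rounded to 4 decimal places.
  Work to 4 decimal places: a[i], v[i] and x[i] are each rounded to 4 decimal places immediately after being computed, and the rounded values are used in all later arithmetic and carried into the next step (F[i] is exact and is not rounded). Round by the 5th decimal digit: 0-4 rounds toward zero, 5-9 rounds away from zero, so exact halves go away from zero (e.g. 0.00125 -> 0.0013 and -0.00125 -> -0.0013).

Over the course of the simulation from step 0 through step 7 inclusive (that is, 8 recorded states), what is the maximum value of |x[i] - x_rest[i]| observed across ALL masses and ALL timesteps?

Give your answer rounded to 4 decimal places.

Answer: 2.0156

Derivation:
Step 0: x=[4.0000 13.0000 19.0000] v=[0.0000 0.0000 0.0000]
Step 1: x=[5.2500 12.2500 19.0000] v=[5.0000 -3.0000 0.0000]
Step 2: x=[6.9375 11.4375 18.8125] v=[6.7500 -3.2500 -0.7500]
Step 3: x=[8.0156 11.3438 18.2813] v=[4.3125 -0.3750 -2.1250]
Step 4: x=[7.9219 12.1524 17.5157] v=[-0.3749 3.2343 -3.0625]
Step 5: x=[6.9053 13.2442 16.9093] v=[-4.0663 4.3671 -2.4258]
Step 6: x=[5.7471 13.6675 16.8866] v=[-4.6327 1.6933 -0.0909]
Step 7: x=[5.1323 12.9155 17.5591] v=[-2.4594 -3.0080 2.6900]
Max displacement = 2.0156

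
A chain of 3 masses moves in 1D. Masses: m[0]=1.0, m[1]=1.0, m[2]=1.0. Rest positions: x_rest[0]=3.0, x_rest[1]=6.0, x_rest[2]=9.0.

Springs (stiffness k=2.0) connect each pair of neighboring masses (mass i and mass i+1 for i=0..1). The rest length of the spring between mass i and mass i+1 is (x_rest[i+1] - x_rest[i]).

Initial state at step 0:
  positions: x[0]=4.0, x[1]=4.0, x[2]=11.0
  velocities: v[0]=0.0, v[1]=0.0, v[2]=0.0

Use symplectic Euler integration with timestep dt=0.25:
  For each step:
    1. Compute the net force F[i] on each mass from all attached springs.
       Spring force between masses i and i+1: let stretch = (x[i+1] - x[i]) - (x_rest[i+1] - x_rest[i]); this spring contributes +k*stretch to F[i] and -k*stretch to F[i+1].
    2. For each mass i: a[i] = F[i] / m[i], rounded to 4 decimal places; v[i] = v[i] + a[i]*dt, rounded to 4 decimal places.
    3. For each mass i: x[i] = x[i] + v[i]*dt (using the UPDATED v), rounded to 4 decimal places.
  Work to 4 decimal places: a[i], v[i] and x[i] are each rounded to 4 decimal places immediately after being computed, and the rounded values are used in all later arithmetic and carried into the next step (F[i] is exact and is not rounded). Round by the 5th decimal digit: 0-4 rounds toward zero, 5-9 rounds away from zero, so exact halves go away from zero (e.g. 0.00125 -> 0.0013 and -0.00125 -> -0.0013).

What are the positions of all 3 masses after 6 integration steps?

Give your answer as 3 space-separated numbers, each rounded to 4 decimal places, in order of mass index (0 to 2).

Step 0: x=[4.0000 4.0000 11.0000] v=[0.0000 0.0000 0.0000]
Step 1: x=[3.6250 4.8750 10.5000] v=[-1.5000 3.5000 -2.0000]
Step 2: x=[3.0313 6.2969 9.6719] v=[-2.3750 5.6875 -3.3125]
Step 3: x=[2.4708 7.7325 8.7969] v=[-2.2422 5.7422 -3.5000]
Step 4: x=[2.1930 8.6434 8.1639] v=[-1.1114 3.6436 -2.5322]
Step 5: x=[2.3465 8.6881 7.9658] v=[0.6138 0.1787 -0.7925]
Step 6: x=[2.9177 7.8498 8.2330] v=[2.2846 -3.3533 1.0687]

Answer: 2.9177 7.8498 8.2330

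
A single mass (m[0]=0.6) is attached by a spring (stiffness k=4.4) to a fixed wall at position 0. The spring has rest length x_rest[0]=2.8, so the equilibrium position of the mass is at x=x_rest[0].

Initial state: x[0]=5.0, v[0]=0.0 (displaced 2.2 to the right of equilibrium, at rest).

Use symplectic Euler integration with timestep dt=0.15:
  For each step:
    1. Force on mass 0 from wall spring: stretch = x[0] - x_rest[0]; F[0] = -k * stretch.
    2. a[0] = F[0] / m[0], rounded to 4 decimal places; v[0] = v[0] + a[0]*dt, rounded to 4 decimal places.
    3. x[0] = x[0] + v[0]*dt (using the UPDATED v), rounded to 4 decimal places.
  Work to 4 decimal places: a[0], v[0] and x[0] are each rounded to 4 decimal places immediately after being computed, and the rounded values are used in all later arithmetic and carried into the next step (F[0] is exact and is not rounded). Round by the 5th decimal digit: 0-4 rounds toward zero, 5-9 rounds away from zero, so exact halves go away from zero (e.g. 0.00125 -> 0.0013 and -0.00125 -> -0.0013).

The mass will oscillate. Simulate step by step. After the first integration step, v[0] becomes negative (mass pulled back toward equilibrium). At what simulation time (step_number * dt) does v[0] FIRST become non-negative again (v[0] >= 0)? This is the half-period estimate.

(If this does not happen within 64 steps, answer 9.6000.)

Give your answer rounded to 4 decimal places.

Step 0: x=[5.0000] v=[0.0000]
Step 1: x=[4.6370] v=[-2.4200]
Step 2: x=[3.9709] v=[-4.4407]
Step 3: x=[3.1116] v=[-5.7287]
Step 4: x=[2.2009] v=[-6.0715]
Step 5: x=[1.3890] v=[-5.4125]
Step 6: x=[0.8099] v=[-3.8604]
Step 7: x=[0.5592] v=[-1.6713]
Step 8: x=[0.6782] v=[0.7936]
First v>=0 after going negative at step 8, time=1.2000

Answer: 1.2000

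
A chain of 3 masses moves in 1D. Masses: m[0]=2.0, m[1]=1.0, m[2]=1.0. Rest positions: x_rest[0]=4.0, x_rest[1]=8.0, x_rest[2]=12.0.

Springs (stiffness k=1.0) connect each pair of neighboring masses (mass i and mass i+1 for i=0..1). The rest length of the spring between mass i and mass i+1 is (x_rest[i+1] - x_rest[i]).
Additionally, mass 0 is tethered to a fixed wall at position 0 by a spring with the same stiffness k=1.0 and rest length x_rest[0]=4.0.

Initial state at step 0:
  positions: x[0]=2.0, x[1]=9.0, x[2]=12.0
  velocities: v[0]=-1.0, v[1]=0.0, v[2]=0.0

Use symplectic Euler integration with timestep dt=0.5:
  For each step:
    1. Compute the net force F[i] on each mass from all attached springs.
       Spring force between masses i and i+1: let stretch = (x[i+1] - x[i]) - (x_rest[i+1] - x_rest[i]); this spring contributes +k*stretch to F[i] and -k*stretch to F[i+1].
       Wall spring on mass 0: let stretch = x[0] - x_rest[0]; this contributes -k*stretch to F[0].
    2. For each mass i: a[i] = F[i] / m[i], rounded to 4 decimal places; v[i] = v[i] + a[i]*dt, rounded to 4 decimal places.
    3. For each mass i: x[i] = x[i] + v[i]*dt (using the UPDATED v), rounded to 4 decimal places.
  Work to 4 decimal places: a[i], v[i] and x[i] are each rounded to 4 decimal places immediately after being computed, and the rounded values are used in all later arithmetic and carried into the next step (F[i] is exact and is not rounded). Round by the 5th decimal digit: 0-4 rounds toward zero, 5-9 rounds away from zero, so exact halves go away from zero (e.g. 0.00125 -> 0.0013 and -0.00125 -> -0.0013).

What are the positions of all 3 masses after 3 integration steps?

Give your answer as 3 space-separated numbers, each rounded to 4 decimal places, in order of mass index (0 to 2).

Step 0: x=[2.0000 9.0000 12.0000] v=[-1.0000 0.0000 0.0000]
Step 1: x=[2.1250 8.0000 12.2500] v=[0.2500 -2.0000 0.5000]
Step 2: x=[2.7188 6.5938 12.4375] v=[1.1875 -2.8125 0.3750]
Step 3: x=[3.4571 5.6797 12.1641] v=[1.4766 -1.8282 -0.5469]

Answer: 3.4571 5.6797 12.1641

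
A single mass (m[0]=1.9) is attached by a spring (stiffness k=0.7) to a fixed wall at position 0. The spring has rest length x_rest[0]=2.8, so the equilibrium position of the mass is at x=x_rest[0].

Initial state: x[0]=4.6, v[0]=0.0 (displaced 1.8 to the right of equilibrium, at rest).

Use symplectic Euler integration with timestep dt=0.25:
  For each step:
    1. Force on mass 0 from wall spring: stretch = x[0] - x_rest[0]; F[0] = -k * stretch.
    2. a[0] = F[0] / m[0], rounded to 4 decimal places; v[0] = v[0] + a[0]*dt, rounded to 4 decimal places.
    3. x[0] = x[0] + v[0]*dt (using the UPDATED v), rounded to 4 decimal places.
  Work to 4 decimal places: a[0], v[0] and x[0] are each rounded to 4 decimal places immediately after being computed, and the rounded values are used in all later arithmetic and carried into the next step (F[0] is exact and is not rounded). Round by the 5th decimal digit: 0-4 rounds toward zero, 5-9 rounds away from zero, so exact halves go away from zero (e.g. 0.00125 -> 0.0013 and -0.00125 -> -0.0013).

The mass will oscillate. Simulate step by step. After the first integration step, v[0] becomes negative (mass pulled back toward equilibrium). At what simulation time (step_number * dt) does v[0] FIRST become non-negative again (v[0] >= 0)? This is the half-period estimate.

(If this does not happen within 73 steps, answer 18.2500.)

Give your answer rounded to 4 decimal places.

Step 0: x=[4.6000] v=[0.0000]
Step 1: x=[4.5586] v=[-0.1658]
Step 2: x=[4.4767] v=[-0.3278]
Step 3: x=[4.3562] v=[-0.4822]
Step 4: x=[4.1998] v=[-0.6255]
Step 5: x=[4.0112] v=[-0.7544]
Step 6: x=[3.7947] v=[-0.8660]
Step 7: x=[3.5553] v=[-0.9576]
Step 8: x=[3.2985] v=[-1.0272]
Step 9: x=[3.0302] v=[-1.0731]
Step 10: x=[2.7566] v=[-1.0943]
Step 11: x=[2.4840] v=[-1.0903]
Step 12: x=[2.2187] v=[-1.0612]
Step 13: x=[1.9668] v=[-1.0077]
Step 14: x=[1.7341] v=[-0.9310]
Step 15: x=[1.5259] v=[-0.8328]
Step 16: x=[1.3470] v=[-0.7155]
Step 17: x=[1.2016] v=[-0.5817]
Step 18: x=[1.0930] v=[-0.4345]
Step 19: x=[1.0237] v=[-0.2773]
Step 20: x=[0.9953] v=[-0.1137]
Step 21: x=[1.0084] v=[0.0525]
First v>=0 after going negative at step 21, time=5.2500

Answer: 5.2500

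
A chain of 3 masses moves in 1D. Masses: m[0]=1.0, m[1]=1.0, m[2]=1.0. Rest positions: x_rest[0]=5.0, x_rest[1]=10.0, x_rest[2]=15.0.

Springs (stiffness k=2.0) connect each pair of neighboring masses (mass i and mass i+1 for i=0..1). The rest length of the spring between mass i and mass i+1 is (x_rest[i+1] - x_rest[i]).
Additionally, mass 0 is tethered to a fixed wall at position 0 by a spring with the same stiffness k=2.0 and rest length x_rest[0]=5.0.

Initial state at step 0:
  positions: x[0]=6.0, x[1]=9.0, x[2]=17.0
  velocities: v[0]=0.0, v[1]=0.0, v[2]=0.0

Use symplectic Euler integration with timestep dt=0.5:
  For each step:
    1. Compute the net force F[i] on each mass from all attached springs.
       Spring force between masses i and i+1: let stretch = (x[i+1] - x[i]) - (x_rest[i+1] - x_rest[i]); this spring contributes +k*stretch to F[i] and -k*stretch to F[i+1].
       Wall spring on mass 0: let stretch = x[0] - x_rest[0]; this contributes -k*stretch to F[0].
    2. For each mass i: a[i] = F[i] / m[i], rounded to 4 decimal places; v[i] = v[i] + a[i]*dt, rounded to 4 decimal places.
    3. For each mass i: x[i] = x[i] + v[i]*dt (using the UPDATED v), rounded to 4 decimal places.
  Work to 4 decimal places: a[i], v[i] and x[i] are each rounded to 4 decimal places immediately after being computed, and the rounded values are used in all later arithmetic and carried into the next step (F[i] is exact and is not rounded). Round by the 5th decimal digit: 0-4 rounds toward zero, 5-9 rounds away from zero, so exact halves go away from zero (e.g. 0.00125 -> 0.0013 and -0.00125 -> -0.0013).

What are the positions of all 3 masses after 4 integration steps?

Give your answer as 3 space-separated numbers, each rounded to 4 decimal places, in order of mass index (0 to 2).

Answer: 6.9375 8.3750 15.6875

Derivation:
Step 0: x=[6.0000 9.0000 17.0000] v=[0.0000 0.0000 0.0000]
Step 1: x=[4.5000 11.5000 15.5000] v=[-3.0000 5.0000 -3.0000]
Step 2: x=[4.2500 12.5000 14.5000] v=[-0.5000 2.0000 -2.0000]
Step 3: x=[6.0000 10.3750 15.0000] v=[3.5000 -4.2500 1.0000]
Step 4: x=[6.9375 8.3750 15.6875] v=[1.8750 -4.0000 1.3750]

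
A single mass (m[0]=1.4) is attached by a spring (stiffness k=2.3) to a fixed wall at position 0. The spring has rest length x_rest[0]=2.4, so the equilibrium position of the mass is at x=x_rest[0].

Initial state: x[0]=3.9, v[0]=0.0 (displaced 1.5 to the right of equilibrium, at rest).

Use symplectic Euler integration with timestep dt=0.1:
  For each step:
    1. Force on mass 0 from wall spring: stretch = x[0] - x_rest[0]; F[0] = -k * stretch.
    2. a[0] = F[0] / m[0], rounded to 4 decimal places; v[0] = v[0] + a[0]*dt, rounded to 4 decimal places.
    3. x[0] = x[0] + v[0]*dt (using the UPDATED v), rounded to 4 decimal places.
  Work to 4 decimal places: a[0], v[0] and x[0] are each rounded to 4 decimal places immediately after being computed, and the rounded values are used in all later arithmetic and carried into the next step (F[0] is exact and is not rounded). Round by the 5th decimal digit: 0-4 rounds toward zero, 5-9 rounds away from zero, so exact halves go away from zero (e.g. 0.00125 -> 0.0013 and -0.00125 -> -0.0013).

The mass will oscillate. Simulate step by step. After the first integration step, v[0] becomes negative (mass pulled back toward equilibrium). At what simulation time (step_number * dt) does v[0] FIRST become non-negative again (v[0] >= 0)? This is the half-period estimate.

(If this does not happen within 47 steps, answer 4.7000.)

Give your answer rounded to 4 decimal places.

Step 0: x=[3.9000] v=[0.0000]
Step 1: x=[3.8754] v=[-0.2464]
Step 2: x=[3.8265] v=[-0.4888]
Step 3: x=[3.7542] v=[-0.7232]
Step 4: x=[3.6596] v=[-0.9457]
Step 5: x=[3.5443] v=[-1.1526]
Step 6: x=[3.4102] v=[-1.3406]
Step 7: x=[3.2595] v=[-1.5066]
Step 8: x=[3.0947] v=[-1.6478]
Step 9: x=[2.9185] v=[-1.7619]
Step 10: x=[2.7338] v=[-1.8471]
Step 11: x=[2.5436] v=[-1.9019]
Step 12: x=[2.3511] v=[-1.9255]
Step 13: x=[2.1594] v=[-1.9175]
Step 14: x=[1.9716] v=[-1.8780]
Step 15: x=[1.7908] v=[-1.8076]
Step 16: x=[1.6201] v=[-1.7075]
Step 17: x=[1.4622] v=[-1.5794]
Step 18: x=[1.3197] v=[-1.4253]
Step 19: x=[1.1949] v=[-1.2478]
Step 20: x=[1.0899] v=[-1.0498]
Step 21: x=[1.0064] v=[-0.8346]
Step 22: x=[0.9458] v=[-0.6057]
Step 23: x=[0.9091] v=[-0.3668]
Step 24: x=[0.8969] v=[-0.1219]
Step 25: x=[0.9094] v=[0.1250]
First v>=0 after going negative at step 25, time=2.5000

Answer: 2.5000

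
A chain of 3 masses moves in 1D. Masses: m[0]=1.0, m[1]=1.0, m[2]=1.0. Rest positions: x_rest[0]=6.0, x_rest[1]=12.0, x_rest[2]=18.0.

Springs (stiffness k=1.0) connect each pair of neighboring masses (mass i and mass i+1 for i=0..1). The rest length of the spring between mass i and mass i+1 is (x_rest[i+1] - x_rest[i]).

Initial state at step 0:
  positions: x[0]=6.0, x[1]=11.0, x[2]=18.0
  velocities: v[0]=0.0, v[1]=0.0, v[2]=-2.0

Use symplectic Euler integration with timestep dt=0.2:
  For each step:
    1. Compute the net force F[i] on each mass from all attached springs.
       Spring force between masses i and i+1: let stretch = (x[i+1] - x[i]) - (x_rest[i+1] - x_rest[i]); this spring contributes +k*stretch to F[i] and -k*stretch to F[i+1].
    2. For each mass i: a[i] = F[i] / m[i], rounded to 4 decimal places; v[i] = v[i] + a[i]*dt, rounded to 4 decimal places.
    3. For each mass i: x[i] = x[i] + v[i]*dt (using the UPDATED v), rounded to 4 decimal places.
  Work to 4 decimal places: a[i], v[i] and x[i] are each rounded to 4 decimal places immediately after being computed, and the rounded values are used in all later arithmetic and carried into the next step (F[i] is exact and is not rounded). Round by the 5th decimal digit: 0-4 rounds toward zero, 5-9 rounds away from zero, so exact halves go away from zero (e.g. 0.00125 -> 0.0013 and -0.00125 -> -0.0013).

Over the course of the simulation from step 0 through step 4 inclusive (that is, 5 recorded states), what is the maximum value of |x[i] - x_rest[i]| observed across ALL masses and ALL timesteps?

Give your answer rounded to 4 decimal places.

Answer: 1.7796

Derivation:
Step 0: x=[6.0000 11.0000 18.0000] v=[0.0000 0.0000 -2.0000]
Step 1: x=[5.9600 11.0800 17.5600] v=[-0.2000 0.4000 -2.2000]
Step 2: x=[5.8848 11.2144 17.1008] v=[-0.3760 0.6720 -2.2960]
Step 3: x=[5.7828 11.3711 16.6461] v=[-0.5101 0.7834 -2.2733]
Step 4: x=[5.6643 11.5152 16.2204] v=[-0.5924 0.7207 -2.1283]
Max displacement = 1.7796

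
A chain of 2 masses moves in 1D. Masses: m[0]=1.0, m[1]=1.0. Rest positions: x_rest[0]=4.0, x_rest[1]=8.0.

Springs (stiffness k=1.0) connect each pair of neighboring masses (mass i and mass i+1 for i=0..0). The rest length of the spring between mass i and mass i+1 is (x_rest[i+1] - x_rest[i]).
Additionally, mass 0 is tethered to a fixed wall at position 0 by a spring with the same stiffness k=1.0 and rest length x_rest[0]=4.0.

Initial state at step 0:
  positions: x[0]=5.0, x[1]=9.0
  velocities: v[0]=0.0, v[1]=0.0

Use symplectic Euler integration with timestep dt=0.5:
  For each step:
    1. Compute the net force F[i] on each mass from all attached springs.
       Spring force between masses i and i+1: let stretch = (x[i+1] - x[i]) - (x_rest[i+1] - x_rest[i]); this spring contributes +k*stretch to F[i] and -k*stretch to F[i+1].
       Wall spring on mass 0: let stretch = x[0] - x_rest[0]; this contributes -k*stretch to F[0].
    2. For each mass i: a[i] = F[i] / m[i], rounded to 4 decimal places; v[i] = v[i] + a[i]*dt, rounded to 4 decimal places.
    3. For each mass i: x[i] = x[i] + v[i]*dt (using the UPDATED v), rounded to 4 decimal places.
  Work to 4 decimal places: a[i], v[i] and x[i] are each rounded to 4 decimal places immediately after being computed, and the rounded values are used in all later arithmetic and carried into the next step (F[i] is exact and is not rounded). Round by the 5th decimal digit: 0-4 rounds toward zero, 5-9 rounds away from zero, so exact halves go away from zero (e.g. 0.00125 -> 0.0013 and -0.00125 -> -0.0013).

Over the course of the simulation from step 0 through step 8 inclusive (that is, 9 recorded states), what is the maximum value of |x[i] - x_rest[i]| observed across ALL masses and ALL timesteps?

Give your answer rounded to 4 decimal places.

Answer: 1.1683

Derivation:
Step 0: x=[5.0000 9.0000] v=[0.0000 0.0000]
Step 1: x=[4.7500 9.0000] v=[-0.5000 0.0000]
Step 2: x=[4.3750 8.9375] v=[-0.7500 -0.1250]
Step 3: x=[4.0469 8.7344] v=[-0.6563 -0.4063]
Step 4: x=[3.8789 8.3594] v=[-0.3360 -0.7501]
Step 5: x=[3.8613 7.8642] v=[-0.0352 -0.9904]
Step 6: x=[3.8791 7.3683] v=[0.0356 -0.9919]
Step 7: x=[3.7994 7.0001] v=[-0.1594 -0.7365]
Step 8: x=[3.5700 6.8317] v=[-0.4588 -0.3369]
Max displacement = 1.1683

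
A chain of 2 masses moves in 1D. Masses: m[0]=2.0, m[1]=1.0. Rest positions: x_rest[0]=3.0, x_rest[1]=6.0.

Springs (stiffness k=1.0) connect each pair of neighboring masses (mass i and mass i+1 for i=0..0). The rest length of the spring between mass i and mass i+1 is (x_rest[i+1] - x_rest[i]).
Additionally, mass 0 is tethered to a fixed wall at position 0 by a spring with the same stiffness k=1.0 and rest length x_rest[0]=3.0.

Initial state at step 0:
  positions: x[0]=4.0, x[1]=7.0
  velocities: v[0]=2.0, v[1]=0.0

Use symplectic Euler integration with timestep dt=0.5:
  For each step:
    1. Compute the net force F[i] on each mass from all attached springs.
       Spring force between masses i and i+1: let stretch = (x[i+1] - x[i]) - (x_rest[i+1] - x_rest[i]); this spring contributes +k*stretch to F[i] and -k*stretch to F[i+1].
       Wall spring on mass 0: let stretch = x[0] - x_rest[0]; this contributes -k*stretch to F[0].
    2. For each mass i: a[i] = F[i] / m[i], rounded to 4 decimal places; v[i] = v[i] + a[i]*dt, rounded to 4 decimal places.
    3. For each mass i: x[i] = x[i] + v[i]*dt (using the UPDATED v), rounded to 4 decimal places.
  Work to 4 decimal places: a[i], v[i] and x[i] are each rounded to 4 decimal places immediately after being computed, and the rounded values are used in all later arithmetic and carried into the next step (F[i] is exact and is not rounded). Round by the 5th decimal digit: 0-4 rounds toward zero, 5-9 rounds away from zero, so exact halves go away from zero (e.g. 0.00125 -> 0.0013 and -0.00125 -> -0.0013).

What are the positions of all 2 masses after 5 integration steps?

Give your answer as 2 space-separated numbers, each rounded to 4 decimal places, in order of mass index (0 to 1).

Answer: 4.6055 9.0745

Derivation:
Step 0: x=[4.0000 7.0000] v=[2.0000 0.0000]
Step 1: x=[4.8750 7.0000] v=[1.7500 0.0000]
Step 2: x=[5.4063 7.2188] v=[1.0625 0.4375]
Step 3: x=[5.4884 7.7345] v=[0.1641 1.0313]
Step 4: x=[5.1652 8.4387] v=[-0.6465 1.4083]
Step 5: x=[4.6055 9.0745] v=[-1.1195 1.2716]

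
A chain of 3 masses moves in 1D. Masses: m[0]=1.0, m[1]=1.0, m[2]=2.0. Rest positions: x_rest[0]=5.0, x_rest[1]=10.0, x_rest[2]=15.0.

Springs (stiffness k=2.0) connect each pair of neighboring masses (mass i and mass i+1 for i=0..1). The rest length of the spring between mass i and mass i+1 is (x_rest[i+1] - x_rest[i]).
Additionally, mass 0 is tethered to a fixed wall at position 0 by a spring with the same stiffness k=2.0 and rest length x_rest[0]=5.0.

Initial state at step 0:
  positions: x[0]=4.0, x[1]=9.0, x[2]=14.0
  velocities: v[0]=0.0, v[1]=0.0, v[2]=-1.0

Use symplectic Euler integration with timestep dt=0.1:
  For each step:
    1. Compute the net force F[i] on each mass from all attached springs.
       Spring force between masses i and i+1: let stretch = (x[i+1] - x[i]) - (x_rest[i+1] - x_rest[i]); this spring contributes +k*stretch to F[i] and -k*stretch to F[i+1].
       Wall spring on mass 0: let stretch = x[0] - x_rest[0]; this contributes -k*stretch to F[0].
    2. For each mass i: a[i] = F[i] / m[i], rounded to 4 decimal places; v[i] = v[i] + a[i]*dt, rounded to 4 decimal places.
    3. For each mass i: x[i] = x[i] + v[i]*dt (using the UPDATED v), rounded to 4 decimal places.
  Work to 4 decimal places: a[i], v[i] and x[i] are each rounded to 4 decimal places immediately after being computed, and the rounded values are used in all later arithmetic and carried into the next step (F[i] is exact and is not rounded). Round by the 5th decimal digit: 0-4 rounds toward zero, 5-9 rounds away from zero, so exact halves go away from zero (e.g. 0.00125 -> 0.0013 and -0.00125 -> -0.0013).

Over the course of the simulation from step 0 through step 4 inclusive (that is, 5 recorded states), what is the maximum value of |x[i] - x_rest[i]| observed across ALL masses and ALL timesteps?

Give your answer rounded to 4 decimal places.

Answer: 1.3901

Derivation:
Step 0: x=[4.0000 9.0000 14.0000] v=[0.0000 0.0000 -1.0000]
Step 1: x=[4.0200 9.0000 13.9000] v=[0.2000 0.0000 -1.0000]
Step 2: x=[4.0592 8.9984 13.8010] v=[0.3920 -0.0160 -0.9900]
Step 3: x=[4.1160 8.9941 13.7040] v=[0.5680 -0.0433 -0.9703]
Step 4: x=[4.1880 8.9864 13.6099] v=[0.7204 -0.0769 -0.9413]
Max displacement = 1.3901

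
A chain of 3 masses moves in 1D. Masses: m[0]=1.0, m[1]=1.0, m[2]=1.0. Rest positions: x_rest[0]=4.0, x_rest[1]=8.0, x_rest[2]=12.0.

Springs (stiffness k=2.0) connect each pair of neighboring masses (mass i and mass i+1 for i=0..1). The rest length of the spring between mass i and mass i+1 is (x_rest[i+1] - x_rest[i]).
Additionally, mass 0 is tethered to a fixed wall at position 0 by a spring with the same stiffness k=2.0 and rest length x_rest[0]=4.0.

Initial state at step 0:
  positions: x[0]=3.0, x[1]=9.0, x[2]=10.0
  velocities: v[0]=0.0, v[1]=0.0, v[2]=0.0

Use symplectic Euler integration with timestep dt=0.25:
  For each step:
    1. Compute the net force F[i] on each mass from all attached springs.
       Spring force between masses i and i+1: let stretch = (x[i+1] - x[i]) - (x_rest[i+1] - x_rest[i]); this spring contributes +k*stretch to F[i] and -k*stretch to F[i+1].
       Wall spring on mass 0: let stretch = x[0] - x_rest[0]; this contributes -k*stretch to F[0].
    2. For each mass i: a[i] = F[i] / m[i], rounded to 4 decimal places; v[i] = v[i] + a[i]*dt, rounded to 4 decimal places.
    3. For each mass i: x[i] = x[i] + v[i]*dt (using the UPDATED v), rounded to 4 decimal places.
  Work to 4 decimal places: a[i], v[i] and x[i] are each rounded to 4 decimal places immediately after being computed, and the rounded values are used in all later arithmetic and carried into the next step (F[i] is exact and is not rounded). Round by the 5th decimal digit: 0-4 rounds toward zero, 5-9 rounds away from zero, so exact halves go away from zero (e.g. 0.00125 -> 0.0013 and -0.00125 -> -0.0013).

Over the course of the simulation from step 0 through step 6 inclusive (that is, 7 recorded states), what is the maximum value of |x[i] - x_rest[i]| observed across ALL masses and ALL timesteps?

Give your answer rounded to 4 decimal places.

Answer: 2.1572

Derivation:
Step 0: x=[3.0000 9.0000 10.0000] v=[0.0000 0.0000 0.0000]
Step 1: x=[3.3750 8.3750 10.3750] v=[1.5000 -2.5000 1.5000]
Step 2: x=[3.9531 7.3750 11.0000] v=[2.3125 -4.0000 2.5000]
Step 3: x=[4.4648 6.4004 11.6719] v=[2.0469 -3.8985 2.6875]
Step 4: x=[4.6604 5.8428 12.1849] v=[0.7823 -2.2306 2.0518]
Step 5: x=[4.4212 5.9301 12.4051] v=[-0.9567 0.3493 0.8808]
Step 6: x=[3.8180 6.6382 12.3159] v=[-2.4129 2.8324 -0.3567]
Max displacement = 2.1572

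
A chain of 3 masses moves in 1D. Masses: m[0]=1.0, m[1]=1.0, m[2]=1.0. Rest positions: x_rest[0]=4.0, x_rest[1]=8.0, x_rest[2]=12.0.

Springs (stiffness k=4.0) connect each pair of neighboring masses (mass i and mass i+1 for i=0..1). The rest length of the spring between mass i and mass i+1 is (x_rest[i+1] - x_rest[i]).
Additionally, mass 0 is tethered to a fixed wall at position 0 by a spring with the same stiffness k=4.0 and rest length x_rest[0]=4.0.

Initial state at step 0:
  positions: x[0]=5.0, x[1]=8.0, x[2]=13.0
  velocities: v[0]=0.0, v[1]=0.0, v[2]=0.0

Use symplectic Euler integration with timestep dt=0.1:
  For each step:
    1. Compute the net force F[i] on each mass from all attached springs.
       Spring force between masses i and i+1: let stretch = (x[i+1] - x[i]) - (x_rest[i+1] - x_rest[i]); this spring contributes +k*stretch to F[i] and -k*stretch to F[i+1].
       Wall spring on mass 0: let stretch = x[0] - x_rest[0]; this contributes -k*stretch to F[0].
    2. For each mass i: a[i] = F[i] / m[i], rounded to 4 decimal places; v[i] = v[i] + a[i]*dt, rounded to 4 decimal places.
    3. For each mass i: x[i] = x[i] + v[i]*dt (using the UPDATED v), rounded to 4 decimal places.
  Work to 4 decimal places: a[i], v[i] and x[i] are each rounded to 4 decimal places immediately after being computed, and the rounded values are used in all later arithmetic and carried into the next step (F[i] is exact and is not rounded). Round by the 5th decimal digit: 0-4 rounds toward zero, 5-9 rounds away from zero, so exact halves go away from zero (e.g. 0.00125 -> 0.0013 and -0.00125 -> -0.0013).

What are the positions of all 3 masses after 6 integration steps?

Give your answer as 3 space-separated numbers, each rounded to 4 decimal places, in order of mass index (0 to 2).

Step 0: x=[5.0000 8.0000 13.0000] v=[0.0000 0.0000 0.0000]
Step 1: x=[4.9200 8.0800 12.9600] v=[-0.8000 0.8000 -0.4000]
Step 2: x=[4.7696 8.2288 12.8848] v=[-1.5040 1.4880 -0.7520]
Step 3: x=[4.5668 8.4255 12.7834] v=[-2.0282 1.9667 -1.0144]
Step 4: x=[4.3357 8.6421 12.6676] v=[-2.3114 2.1664 -1.1576]
Step 5: x=[4.1034 8.8475 12.5508] v=[-2.3231 2.0540 -1.1678]
Step 6: x=[3.8967 9.0113 12.4459] v=[-2.0668 1.6377 -1.0491]

Answer: 3.8967 9.0113 12.4459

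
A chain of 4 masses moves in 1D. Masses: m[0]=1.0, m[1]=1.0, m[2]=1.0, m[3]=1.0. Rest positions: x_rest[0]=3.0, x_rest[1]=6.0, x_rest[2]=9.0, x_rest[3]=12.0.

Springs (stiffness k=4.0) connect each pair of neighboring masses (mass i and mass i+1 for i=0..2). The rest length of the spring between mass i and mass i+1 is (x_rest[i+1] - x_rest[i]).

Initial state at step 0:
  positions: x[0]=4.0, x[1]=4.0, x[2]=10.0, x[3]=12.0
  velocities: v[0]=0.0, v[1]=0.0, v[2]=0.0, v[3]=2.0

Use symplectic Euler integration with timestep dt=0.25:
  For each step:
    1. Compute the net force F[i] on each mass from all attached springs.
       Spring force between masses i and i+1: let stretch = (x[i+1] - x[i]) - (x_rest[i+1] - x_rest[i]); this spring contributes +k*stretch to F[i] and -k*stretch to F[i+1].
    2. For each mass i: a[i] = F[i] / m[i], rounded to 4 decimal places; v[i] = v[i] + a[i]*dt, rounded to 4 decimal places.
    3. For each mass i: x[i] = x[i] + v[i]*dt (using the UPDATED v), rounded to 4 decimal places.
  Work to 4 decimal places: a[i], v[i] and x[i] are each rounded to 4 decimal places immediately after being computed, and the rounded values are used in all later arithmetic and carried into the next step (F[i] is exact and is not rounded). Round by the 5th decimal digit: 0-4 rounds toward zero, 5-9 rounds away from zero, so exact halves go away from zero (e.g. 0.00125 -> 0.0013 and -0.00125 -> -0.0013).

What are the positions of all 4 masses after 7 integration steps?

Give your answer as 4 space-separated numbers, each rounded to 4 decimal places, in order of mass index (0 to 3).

Step 0: x=[4.0000 4.0000 10.0000 12.0000] v=[0.0000 0.0000 0.0000 2.0000]
Step 1: x=[3.2500 5.5000 9.0000 12.7500] v=[-3.0000 6.0000 -4.0000 3.0000]
Step 2: x=[2.3125 7.3125 8.0625 13.3125] v=[-3.7500 7.2500 -3.7500 2.2500]
Step 3: x=[1.8750 8.0625 8.2500 13.3125] v=[-1.7500 3.0000 0.7500 0.0000]
Step 4: x=[2.2344 7.3125 9.6563 12.7969] v=[1.4375 -3.0000 5.6250 -2.0625]
Step 5: x=[3.1133 5.8789 11.2618 12.2461] v=[3.5156 -5.7343 6.4218 -2.2031]
Step 6: x=[3.9336 5.0997 11.7676 12.1993] v=[3.2812 -3.1170 2.0232 -0.1874]
Step 7: x=[4.2954 5.6959 10.7144 12.7945] v=[1.4473 2.3848 -4.2130 2.3809]

Answer: 4.2954 5.6959 10.7144 12.7945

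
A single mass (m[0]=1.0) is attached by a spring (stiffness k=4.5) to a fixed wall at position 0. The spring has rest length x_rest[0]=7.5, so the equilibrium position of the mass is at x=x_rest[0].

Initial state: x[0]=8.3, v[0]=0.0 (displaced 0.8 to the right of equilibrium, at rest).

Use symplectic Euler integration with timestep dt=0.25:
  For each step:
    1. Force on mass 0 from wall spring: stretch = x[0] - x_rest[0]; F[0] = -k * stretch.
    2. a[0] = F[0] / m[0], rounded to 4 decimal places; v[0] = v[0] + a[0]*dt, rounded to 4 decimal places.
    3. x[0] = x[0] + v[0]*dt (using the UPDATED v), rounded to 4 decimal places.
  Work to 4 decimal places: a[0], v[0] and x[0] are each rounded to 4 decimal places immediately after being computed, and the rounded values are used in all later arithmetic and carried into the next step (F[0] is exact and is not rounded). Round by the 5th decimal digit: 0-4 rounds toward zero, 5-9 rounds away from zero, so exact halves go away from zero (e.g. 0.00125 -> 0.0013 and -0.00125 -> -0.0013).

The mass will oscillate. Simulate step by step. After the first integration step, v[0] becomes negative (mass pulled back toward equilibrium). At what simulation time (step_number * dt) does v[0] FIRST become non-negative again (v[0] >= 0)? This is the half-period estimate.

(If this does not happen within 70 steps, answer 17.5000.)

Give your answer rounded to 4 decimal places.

Answer: 1.5000

Derivation:
Step 0: x=[8.3000] v=[0.0000]
Step 1: x=[8.0750] v=[-0.9000]
Step 2: x=[7.6883] v=[-1.5469]
Step 3: x=[7.2486] v=[-1.7588]
Step 4: x=[6.8796] v=[-1.4760]
Step 5: x=[6.6851] v=[-0.7781]
Step 6: x=[6.7198] v=[0.1387]
First v>=0 after going negative at step 6, time=1.5000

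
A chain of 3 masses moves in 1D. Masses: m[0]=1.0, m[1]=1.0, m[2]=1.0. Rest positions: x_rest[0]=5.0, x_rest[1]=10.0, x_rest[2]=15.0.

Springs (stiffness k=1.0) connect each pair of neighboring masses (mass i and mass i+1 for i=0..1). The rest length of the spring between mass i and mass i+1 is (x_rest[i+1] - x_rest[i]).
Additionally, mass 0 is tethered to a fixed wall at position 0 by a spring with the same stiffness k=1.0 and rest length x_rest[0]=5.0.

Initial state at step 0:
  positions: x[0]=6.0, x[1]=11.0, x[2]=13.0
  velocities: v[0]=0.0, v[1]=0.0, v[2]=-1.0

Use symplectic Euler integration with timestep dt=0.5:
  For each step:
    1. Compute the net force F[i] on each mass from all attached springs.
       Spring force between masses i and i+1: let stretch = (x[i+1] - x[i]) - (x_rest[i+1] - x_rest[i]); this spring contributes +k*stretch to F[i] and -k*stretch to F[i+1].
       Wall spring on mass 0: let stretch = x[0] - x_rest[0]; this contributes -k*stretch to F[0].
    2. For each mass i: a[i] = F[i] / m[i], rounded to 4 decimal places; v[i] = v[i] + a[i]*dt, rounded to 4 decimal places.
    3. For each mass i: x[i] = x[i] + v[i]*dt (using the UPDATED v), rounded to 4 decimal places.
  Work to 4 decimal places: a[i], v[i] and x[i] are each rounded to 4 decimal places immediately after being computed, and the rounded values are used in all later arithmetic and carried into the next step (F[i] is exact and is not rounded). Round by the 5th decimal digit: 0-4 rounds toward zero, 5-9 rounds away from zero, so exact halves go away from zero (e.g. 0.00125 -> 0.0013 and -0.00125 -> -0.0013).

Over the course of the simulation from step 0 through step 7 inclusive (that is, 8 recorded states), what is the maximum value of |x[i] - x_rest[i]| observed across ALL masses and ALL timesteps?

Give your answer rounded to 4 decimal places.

Step 0: x=[6.0000 11.0000 13.0000] v=[0.0000 0.0000 -1.0000]
Step 1: x=[5.7500 10.2500 13.2500] v=[-0.5000 -1.5000 0.5000]
Step 2: x=[5.1875 9.1250 14.0000] v=[-1.1250 -2.2500 1.5000]
Step 3: x=[4.3125 8.2344 14.7813] v=[-1.7500 -1.7813 1.5625]
Step 4: x=[3.3399 8.0000 15.1759] v=[-1.9453 -0.4688 0.7891]
Step 5: x=[2.6973 8.3946 15.0265] v=[-1.2852 0.7891 -0.2989]
Step 6: x=[2.8047 9.0228 14.4691] v=[0.2148 1.2564 -1.1149]
Step 7: x=[3.7655 9.4581 13.8001] v=[1.9215 0.8705 -1.3381]
Max displacement = 2.3027

Answer: 2.3027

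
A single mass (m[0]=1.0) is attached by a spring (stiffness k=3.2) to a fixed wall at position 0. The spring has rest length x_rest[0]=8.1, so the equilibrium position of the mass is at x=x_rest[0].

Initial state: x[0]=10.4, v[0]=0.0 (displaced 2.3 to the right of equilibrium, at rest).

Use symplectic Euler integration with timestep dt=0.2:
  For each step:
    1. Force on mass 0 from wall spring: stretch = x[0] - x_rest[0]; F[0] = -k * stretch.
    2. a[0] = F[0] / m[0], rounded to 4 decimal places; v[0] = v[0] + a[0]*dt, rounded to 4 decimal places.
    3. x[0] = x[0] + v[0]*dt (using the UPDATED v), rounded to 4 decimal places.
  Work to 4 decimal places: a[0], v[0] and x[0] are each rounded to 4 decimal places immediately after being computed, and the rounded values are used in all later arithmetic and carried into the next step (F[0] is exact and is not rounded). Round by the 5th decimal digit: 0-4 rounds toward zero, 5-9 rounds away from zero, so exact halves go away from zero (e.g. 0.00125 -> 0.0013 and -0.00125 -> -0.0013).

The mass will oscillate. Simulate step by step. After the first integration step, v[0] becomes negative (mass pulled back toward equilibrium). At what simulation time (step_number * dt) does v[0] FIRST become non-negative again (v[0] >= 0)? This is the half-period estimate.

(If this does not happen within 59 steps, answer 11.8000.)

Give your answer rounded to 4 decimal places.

Answer: 1.8000

Derivation:
Step 0: x=[10.4000] v=[0.0000]
Step 1: x=[10.1056] v=[-1.4720]
Step 2: x=[9.5545] v=[-2.7556]
Step 3: x=[8.8172] v=[-3.6865]
Step 4: x=[7.9881] v=[-4.1455]
Step 5: x=[7.1733] v=[-4.0739]
Step 6: x=[6.4771] v=[-3.4808]
Step 7: x=[5.9887] v=[-2.4421]
Step 8: x=[5.7705] v=[-1.0909]
Step 9: x=[5.8505] v=[0.4000]
First v>=0 after going negative at step 9, time=1.8000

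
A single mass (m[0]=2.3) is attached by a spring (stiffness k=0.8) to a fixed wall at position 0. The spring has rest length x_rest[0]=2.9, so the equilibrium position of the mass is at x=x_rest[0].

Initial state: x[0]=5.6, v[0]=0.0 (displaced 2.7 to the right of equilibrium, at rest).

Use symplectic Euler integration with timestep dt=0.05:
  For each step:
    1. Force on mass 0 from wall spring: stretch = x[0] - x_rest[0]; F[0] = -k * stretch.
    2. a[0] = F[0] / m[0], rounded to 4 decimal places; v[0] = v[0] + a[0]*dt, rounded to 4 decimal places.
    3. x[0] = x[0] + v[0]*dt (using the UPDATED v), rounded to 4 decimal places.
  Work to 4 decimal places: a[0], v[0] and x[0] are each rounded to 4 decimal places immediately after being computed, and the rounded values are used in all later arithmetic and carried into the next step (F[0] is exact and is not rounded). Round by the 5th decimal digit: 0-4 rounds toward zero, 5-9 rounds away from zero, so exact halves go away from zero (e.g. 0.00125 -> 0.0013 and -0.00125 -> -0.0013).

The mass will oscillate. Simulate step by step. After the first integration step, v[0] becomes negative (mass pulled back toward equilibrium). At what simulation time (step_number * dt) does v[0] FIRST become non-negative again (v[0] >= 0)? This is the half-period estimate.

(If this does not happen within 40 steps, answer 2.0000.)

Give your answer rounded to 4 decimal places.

Step 0: x=[5.6000] v=[0.0000]
Step 1: x=[5.5977] v=[-0.0470]
Step 2: x=[5.5930] v=[-0.0939]
Step 3: x=[5.5860] v=[-0.1407]
Step 4: x=[5.5766] v=[-0.1874]
Step 5: x=[5.5649] v=[-0.2340]
Step 6: x=[5.5509] v=[-0.2803]
Step 7: x=[5.5346] v=[-0.3264]
Step 8: x=[5.5160] v=[-0.3722]
Step 9: x=[5.4951] v=[-0.4177]
Step 10: x=[5.4720] v=[-0.4628]
Step 11: x=[5.4466] v=[-0.5075]
Step 12: x=[5.4190] v=[-0.5518]
Step 13: x=[5.3892] v=[-0.5956]
Step 14: x=[5.3573] v=[-0.6389]
Step 15: x=[5.3232] v=[-0.6816]
Step 16: x=[5.2870] v=[-0.7237]
Step 17: x=[5.2487] v=[-0.7652]
Step 18: x=[5.2084] v=[-0.8060]
Step 19: x=[5.1661] v=[-0.8461]
Step 20: x=[5.1218] v=[-0.8855]
Step 21: x=[5.0756] v=[-0.9241]
Step 22: x=[5.0275] v=[-0.9619]
Step 23: x=[4.9776] v=[-0.9989]
Step 24: x=[4.9259] v=[-1.0350]
Step 25: x=[4.8724] v=[-1.0702]
Step 26: x=[4.8172] v=[-1.1045]
Step 27: x=[4.7603] v=[-1.1378]
Step 28: x=[4.7018] v=[-1.1702]
Step 29: x=[4.6417] v=[-1.2015]
Step 30: x=[4.5801] v=[-1.2318]
Step 31: x=[4.5171] v=[-1.2610]
Step 32: x=[4.4526] v=[-1.2891]
Step 33: x=[4.3868] v=[-1.3161]
Step 34: x=[4.3197] v=[-1.3420]
Step 35: x=[4.2514] v=[-1.3667]
Step 36: x=[4.1819] v=[-1.3902]
Step 37: x=[4.1113] v=[-1.4125]
Step 38: x=[4.0396] v=[-1.4336]
Step 39: x=[3.9669] v=[-1.4534]
Step 40: x=[3.8933] v=[-1.4720]
v[0] did not become non-negative within 40 steps; using fallback time=2.0000

Answer: 2.0000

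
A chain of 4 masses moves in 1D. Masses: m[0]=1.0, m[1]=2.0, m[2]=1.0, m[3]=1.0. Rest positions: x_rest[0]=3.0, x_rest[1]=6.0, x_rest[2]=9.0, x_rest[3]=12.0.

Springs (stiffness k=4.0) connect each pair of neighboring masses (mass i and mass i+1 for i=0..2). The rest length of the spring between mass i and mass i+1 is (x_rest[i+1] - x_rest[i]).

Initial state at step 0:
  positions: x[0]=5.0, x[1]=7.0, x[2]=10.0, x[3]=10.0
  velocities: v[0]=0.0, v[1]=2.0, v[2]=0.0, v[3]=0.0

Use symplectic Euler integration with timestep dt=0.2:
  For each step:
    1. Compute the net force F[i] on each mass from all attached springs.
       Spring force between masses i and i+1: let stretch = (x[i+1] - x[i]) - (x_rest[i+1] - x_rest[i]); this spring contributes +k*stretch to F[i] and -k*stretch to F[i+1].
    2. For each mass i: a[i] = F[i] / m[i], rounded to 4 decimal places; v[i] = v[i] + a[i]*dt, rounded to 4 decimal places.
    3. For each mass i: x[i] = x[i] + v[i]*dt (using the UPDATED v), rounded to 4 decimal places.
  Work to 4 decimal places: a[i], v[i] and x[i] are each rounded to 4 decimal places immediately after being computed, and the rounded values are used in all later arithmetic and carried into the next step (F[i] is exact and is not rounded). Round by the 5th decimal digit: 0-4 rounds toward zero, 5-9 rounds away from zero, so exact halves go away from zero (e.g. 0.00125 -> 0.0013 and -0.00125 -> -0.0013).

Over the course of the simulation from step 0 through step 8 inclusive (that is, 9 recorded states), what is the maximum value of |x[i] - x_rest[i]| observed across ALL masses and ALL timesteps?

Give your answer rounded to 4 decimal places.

Step 0: x=[5.0000 7.0000 10.0000 10.0000] v=[0.0000 2.0000 0.0000 0.0000]
Step 1: x=[4.8400 7.4800 9.5200 10.4800] v=[-0.8000 2.4000 -2.4000 2.4000]
Step 2: x=[4.6224 7.9120 8.8672 11.2864] v=[-1.0880 2.1600 -3.2640 4.0320]
Step 3: x=[4.4511 8.1572 8.4486 12.1857] v=[-0.8563 1.2262 -2.0928 4.4966]
Step 4: x=[4.3928 8.1293 8.5814 12.9671] v=[-0.2914 -0.1397 0.6638 3.9069]
Step 5: x=[4.4524 7.8386 9.3435 13.5268] v=[0.2978 -1.4535 3.8107 2.7983]
Step 6: x=[4.5738 7.3974 10.5342 13.8971] v=[0.6068 -2.2060 5.9534 1.8517]
Step 7: x=[4.6669 6.9813 11.7611 14.2094] v=[0.4657 -2.0807 6.1343 1.5614]
Step 8: x=[4.6503 6.7624 12.6149 14.6100] v=[-0.0828 -1.0945 4.2691 2.0028]
Max displacement = 3.6149

Answer: 3.6149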